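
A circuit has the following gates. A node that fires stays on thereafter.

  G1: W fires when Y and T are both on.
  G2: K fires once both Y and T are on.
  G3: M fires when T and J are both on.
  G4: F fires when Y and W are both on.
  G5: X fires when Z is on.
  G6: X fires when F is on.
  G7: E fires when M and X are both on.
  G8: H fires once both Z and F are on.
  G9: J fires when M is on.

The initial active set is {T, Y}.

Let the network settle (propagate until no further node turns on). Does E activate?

E would need M and X (G7), but M never turns on.

No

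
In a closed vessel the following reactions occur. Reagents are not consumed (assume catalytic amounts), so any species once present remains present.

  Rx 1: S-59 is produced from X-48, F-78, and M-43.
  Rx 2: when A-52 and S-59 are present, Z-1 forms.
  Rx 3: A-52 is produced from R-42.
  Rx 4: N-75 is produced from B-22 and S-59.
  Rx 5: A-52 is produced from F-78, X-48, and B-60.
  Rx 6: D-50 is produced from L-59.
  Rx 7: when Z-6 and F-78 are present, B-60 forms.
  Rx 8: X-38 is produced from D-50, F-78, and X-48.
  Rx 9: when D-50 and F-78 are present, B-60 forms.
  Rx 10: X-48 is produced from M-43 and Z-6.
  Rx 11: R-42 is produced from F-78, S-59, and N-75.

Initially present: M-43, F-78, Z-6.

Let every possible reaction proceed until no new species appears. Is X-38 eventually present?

X-38 would need D-50, F-78, and X-48 (Rx 8), but D-50 never forms.

No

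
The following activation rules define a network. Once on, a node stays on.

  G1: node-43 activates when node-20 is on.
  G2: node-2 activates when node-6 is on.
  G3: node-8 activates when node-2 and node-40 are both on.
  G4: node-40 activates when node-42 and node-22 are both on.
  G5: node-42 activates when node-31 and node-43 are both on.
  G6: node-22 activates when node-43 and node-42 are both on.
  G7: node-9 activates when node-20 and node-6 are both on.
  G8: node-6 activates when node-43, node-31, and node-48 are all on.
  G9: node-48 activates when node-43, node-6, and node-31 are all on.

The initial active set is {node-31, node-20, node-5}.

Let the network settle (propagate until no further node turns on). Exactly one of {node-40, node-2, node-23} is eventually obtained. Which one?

node-20 is on, so node-43 activates (G1).
node-31 and node-43 are on, so node-42 activates (G5).
G6: node-43 and node-42 on → node-22 on.
G4: node-42 and node-22 on → node-40 on.
No rule produces node-23, and it is not given. node-2 would need node-6 (G2), but node-6 never turns on.

node-40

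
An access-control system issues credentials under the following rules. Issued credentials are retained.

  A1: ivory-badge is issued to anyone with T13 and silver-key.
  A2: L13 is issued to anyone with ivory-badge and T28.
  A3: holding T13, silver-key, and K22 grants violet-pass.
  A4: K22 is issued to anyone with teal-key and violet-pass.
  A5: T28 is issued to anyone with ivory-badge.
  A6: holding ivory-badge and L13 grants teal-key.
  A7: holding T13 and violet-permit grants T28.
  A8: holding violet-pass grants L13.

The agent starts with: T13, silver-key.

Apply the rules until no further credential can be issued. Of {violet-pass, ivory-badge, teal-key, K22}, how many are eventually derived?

2

Holding T13 and silver-key grants ivory-badge (A1).
Holding ivory-badge grants T28 (A5).
Holding ivory-badge and T28 grants L13 (A2).
Holding ivory-badge and L13 grants teal-key (A6).
violet-pass would need T13, silver-key, and K22 (A3), but K22 is never granted.
ivory-badge: reached.
teal-key: reached.
K22 would need teal-key and violet-pass (A4), but violet-pass is never granted.
Reached: ivory-badge and teal-key — 2 of the 4.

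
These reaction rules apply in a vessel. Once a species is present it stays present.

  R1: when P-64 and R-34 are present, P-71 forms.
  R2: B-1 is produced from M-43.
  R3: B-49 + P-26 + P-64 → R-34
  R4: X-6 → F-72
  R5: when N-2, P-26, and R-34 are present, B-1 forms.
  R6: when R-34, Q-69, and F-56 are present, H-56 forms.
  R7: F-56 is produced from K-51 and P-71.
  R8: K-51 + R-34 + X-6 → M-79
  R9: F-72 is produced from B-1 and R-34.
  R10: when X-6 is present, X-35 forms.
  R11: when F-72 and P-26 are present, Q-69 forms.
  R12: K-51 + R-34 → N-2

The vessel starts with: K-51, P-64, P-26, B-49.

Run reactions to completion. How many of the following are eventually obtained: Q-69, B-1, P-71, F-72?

B-49, P-26, and P-64 present → R-34 forms (R3).
P-64 and R-34 present → P-71 forms (R1).
K-51 and R-34 present → N-2 forms (R12).
N-2, P-26, and R-34 present → B-1 forms (R5).
B-1 and R-34 present → F-72 forms (R9).
F-72 and P-26 present → Q-69 forms (R11).
Q-69: reached.
B-1: reached.
P-71: reached.
F-72: reached.
All 4 are reached.

4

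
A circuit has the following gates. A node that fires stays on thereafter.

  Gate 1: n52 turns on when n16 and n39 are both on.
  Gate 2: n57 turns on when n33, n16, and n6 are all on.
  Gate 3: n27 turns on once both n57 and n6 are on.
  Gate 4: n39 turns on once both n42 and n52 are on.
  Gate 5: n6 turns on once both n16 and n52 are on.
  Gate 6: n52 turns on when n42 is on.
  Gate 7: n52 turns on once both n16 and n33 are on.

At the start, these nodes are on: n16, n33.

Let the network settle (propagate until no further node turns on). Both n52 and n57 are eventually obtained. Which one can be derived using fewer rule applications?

n52

n52: Gate 7: n16 and n33 on → n52 on. [1 rule application]
n57: n16 and n33 are on, so n52 turns on (Gate 7). n16 and n52 are on, so n6 turns on (Gate 5). Gate 2: n33, n16, and n6 on → n57 on. [3 rule applications]
n52 needs fewer.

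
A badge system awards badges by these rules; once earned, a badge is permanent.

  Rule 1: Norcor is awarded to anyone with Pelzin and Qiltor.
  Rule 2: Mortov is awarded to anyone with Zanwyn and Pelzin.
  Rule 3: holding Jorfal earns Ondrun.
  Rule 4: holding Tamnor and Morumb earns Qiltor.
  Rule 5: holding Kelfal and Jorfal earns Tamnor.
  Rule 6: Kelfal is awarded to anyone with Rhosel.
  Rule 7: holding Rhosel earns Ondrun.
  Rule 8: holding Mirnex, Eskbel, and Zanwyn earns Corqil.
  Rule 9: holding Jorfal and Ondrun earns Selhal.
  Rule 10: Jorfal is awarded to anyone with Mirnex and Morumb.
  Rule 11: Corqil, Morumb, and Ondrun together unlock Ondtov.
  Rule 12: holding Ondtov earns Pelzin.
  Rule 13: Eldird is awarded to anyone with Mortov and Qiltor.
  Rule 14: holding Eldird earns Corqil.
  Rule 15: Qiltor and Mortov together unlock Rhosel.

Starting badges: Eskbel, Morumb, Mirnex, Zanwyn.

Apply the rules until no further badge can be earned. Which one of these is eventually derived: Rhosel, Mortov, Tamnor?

Mortov

With Mirnex, Eskbel, and Zanwyn, Corqil is earned (Rule 8).
With Mirnex and Morumb, Jorfal is earned (Rule 10).
With Jorfal, Ondrun is earned (Rule 3).
With Corqil, Morumb, and Ondrun, Ondtov is earned (Rule 11).
With Ondtov, Pelzin is earned (Rule 12).
With Zanwyn and Pelzin, Mortov is earned (Rule 2).
Tamnor would need Kelfal and Jorfal (Rule 5), but Kelfal is never earned. Rhosel would need Qiltor and Mortov (Rule 15), but Qiltor is never earned.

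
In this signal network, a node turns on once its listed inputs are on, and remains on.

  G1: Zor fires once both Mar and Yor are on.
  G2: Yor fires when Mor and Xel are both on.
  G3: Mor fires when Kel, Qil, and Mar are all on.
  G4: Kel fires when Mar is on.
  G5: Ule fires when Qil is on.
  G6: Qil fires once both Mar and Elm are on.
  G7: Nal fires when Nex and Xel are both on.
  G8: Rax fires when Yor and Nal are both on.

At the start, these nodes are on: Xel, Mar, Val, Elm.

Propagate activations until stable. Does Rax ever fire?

Rax would need Yor and Nal (G8), but Nal never turns on.

No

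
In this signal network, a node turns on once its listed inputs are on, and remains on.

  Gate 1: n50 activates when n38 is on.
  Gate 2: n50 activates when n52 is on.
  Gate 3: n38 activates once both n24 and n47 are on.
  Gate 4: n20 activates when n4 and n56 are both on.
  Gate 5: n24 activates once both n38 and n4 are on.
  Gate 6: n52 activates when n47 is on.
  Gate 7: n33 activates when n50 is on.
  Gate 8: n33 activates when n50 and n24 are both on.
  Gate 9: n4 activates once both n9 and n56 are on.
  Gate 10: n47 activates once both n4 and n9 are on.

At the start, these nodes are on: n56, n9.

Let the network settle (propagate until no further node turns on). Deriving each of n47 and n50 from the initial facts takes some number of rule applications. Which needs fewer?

n47: n9 and n56 are on, so n4 activates (Gate 9). Gate 10: n4 and n9 on → n47 on. [2 rule applications]
n50: n9 and n56 are on, so n4 activates (Gate 9). n4 and n9 are on, so n47 activates (Gate 10). Gate 6: n47 on → n52 on. Gate 2: n52 on → n50 on. [4 rule applications]
n47 needs fewer.

n47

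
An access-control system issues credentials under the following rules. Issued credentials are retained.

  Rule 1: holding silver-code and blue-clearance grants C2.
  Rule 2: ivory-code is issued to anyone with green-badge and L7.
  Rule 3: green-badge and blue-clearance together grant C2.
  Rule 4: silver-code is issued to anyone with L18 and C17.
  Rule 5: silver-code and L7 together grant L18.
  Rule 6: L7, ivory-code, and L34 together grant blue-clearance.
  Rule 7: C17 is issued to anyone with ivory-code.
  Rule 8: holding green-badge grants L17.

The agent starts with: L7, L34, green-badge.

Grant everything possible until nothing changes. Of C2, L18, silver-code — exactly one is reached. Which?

Holding green-badge and L7 grants ivory-code (Rule 2).
Holding L7, ivory-code, and L34 grants blue-clearance (Rule 6).
Holding green-badge and blue-clearance grants C2 (Rule 3).
L18 would need silver-code and L7 (Rule 5), but silver-code is never granted. silver-code would need L18 and C17 (Rule 4), but L18 is never granted.

C2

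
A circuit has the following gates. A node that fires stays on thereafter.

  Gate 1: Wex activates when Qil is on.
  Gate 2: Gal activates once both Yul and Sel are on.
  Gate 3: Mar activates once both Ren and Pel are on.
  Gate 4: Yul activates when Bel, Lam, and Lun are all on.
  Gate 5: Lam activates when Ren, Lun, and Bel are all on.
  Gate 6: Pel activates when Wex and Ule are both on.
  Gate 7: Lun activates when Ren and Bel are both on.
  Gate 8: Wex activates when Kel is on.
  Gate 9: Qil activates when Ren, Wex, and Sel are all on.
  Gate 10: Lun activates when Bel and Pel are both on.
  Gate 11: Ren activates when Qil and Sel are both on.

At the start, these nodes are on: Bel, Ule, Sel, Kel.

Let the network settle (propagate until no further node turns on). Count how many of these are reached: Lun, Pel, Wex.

Kel is on, so Wex activates (Gate 8).
Wex and Ule are on, so Pel activates (Gate 6).
Gate 10: Bel and Pel on → Lun on.
Lun: reached.
Pel: reached.
Wex: reached.
All 3 are reached.

3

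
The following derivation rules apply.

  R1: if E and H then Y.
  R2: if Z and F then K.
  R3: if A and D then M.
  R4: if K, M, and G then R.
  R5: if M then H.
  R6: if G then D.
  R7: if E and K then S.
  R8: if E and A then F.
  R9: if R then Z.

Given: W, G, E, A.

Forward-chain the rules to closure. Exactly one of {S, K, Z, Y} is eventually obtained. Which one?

From G, R6 gives D.
A and D hold, so M follows (R3).
From M, R5 gives H.
E and H hold, so Y follows (R1).
S would need E and K (R7), but K is never established. Z would need R (R9), but R is never established. K would need Z and F (R2), but Z is never established.

Y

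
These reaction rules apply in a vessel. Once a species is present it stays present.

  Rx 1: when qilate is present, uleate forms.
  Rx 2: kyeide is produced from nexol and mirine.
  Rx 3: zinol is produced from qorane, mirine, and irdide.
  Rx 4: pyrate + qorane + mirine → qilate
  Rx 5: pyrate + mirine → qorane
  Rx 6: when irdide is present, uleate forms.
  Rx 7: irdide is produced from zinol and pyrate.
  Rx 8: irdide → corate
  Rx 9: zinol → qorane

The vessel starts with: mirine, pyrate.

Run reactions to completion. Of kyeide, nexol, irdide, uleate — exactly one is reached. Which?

pyrate and mirine present → qorane forms (Rx 5).
pyrate, qorane, and mirine present → qilate forms (Rx 4).
qilate present → uleate forms (Rx 1).
kyeide would need nexol and mirine (Rx 2), but nexol never forms. irdide would need zinol and pyrate (Rx 7), but zinol never forms. No rule produces nexol, and it is not given.

uleate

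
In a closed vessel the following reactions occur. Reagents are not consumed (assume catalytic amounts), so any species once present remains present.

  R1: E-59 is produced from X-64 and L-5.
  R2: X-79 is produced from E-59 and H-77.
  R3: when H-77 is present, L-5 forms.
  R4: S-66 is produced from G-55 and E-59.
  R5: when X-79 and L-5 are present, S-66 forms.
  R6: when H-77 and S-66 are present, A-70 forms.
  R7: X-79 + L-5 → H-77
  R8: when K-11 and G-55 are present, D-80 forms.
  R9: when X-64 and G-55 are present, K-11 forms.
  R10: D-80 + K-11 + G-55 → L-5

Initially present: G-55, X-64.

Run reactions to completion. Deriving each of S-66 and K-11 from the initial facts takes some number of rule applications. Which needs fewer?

K-11

K-11: X-64 and G-55 present → K-11 forms (R9). [1 rule application]
S-66: X-64 and G-55 present → K-11 forms (R9). K-11 and G-55 present → D-80 forms (R8). D-80, K-11, and G-55 present → L-5 forms (R10). X-64 and L-5 present → E-59 forms (R1). G-55 and E-59 present → S-66 forms (R4). [5 rule applications]
K-11 needs fewer.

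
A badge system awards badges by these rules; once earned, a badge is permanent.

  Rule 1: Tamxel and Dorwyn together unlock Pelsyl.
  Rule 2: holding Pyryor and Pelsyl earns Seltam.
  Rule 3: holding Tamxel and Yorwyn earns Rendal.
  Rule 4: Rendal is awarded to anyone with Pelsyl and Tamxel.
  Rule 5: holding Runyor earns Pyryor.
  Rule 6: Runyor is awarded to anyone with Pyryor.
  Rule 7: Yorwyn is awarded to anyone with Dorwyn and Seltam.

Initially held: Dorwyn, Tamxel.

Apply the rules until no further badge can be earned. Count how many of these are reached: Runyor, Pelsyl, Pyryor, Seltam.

1

With Tamxel and Dorwyn, Pelsyl is earned (Rule 1).
Runyor would need Pyryor (Rule 6), but Pyryor is never earned.
Pelsyl: reached.
Pyryor would need Runyor (Rule 5), but Runyor is never earned.
Seltam would need Pyryor and Pelsyl (Rule 2), but Pyryor is never earned.
Reached: Pelsyl — 1 of the 4.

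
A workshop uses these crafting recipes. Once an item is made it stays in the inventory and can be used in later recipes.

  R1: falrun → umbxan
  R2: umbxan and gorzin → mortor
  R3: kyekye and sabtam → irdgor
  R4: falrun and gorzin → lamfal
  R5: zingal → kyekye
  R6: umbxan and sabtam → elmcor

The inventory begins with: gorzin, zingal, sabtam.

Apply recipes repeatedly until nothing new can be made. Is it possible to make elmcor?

No

elmcor would need umbxan and sabtam (R6), but umbxan is never obtained.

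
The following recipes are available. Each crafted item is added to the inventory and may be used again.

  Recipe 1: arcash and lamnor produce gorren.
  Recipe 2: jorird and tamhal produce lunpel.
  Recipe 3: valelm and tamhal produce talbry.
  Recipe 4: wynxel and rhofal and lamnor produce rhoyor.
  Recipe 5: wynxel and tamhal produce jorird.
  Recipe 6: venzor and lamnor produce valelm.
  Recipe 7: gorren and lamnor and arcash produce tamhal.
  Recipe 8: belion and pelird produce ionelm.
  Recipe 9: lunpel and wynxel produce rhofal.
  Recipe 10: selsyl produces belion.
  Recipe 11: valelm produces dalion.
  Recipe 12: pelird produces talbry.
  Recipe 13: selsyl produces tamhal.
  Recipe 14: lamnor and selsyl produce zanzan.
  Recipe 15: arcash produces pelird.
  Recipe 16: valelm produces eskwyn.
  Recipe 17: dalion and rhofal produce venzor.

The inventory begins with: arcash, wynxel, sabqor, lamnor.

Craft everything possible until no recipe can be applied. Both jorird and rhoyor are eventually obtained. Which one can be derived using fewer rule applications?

jorird

jorird: Using Recipe 1, arcash and lamnor make gorren. Using Recipe 7, gorren, lamnor, and arcash make tamhal. wynxel and tamhal → jorird (Recipe 5). [3 rule applications]
rhoyor: arcash and lamnor → gorren (Recipe 1). gorren and lamnor and arcash → tamhal (Recipe 7). wynxel and tamhal → jorird (Recipe 5). jorird and tamhal → lunpel (Recipe 2). lunpel and wynxel → rhofal (Recipe 9). wynxel and rhofal and lamnor → rhoyor (Recipe 4). [6 rule applications]
jorird needs fewer.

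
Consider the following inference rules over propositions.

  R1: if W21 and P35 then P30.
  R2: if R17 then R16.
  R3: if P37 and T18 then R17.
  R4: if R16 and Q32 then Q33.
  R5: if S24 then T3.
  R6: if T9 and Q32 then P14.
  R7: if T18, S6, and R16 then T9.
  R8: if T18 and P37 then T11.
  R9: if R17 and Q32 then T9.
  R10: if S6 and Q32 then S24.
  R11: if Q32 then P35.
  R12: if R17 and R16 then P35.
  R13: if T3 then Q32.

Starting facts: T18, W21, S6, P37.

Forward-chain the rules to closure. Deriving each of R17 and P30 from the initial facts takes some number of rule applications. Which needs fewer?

R17

R17: From P37 and T18, R3 gives R17. [1 rule application]
P30: From P37 and T18, R3 gives R17. R17 holds, so R16 follows (R2). R17 and R16 hold, so P35 follows (R12). From W21 and P35, R1 gives P30. [4 rule applications]
R17 needs fewer.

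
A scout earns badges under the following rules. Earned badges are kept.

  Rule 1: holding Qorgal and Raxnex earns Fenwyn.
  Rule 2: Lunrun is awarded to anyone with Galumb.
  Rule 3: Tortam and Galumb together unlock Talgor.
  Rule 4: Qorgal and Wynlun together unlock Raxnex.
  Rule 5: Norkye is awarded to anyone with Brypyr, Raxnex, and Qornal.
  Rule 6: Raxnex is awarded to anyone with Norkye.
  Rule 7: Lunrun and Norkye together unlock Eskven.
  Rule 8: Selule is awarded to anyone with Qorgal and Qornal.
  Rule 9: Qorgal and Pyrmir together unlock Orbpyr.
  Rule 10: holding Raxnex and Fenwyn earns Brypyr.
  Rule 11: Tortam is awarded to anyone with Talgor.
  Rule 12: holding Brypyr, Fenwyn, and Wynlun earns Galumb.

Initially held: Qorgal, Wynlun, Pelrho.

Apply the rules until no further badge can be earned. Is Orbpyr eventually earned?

No

Orbpyr would need Qorgal and Pyrmir (Rule 9), but Pyrmir is never earned.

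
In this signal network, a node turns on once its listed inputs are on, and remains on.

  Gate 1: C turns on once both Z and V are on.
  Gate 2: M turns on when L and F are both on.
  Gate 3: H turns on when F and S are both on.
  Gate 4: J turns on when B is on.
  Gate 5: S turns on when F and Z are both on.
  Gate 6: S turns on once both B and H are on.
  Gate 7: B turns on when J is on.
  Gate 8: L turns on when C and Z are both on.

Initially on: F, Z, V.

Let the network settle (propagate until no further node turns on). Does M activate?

Yes

Z and V are on, so C turns on (Gate 1).
Gate 8: C and Z on → L on.
Gate 2: L and F on → M on.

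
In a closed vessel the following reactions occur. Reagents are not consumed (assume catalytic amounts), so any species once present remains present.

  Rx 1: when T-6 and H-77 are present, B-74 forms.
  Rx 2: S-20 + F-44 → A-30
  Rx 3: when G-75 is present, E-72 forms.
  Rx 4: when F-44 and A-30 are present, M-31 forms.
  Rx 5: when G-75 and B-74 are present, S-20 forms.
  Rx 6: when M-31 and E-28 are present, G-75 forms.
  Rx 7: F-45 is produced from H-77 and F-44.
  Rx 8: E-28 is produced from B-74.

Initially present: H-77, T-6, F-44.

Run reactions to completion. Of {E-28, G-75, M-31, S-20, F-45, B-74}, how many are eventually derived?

3

T-6 and H-77 present → B-74 forms (Rx 1).
H-77 and F-44 present → F-45 forms (Rx 7).
B-74 present → E-28 forms (Rx 8).
E-28: reached.
G-75 would need M-31 and E-28 (Rx 6), but M-31 never forms.
M-31 would need F-44 and A-30 (Rx 4), but A-30 never forms.
S-20 would need G-75 and B-74 (Rx 5), but G-75 never forms.
F-45: reached.
B-74: reached.
Reached: E-28, F-45, and B-74 — 3 of the 6.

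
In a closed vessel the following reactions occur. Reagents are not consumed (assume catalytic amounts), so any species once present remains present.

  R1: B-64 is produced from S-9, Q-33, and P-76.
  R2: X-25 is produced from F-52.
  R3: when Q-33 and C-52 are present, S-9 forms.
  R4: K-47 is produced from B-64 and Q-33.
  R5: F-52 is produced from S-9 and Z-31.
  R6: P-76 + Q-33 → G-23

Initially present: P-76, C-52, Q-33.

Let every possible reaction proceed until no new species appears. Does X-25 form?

X-25 would need F-52 (R2), but F-52 never forms.

No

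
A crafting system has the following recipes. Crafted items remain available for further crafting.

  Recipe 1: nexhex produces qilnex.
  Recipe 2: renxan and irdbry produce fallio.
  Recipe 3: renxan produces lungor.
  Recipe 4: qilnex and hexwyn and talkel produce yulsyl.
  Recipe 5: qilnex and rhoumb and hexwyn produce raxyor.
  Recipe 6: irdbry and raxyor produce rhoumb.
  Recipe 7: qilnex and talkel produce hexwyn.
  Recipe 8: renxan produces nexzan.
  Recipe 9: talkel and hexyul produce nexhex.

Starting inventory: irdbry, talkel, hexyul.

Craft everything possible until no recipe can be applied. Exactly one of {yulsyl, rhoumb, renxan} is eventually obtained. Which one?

yulsyl

Using Recipe 9, talkel and hexyul make nexhex.
Using Recipe 1, nexhex makes qilnex.
qilnex and talkel → hexwyn (Recipe 7).
qilnex and hexwyn and talkel → yulsyl (Recipe 4).
rhoumb would need irdbry and raxyor (Recipe 6), but raxyor is never obtained. No rule produces renxan, and it is not given.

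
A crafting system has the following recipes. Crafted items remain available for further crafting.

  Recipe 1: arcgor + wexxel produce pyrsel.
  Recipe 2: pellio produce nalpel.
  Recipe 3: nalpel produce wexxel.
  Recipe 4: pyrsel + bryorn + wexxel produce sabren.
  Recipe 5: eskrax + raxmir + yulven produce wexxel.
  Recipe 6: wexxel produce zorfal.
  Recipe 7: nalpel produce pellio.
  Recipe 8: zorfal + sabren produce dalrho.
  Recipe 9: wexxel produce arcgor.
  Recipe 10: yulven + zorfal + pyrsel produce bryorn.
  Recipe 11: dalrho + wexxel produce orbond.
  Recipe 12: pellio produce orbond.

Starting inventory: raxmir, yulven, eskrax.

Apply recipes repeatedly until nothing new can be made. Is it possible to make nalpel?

No

nalpel would need pellio (Recipe 2), but pellio is never obtained.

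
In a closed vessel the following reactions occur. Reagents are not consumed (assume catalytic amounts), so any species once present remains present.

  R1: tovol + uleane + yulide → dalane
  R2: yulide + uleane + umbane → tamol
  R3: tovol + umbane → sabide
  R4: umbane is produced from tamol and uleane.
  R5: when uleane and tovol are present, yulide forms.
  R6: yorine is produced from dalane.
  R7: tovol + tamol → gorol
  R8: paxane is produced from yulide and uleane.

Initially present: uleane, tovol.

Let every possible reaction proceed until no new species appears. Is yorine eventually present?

Yes

uleane and tovol present → yulide forms (R5).
tovol, uleane, and yulide present → dalane forms (R1).
dalane present → yorine forms (R6).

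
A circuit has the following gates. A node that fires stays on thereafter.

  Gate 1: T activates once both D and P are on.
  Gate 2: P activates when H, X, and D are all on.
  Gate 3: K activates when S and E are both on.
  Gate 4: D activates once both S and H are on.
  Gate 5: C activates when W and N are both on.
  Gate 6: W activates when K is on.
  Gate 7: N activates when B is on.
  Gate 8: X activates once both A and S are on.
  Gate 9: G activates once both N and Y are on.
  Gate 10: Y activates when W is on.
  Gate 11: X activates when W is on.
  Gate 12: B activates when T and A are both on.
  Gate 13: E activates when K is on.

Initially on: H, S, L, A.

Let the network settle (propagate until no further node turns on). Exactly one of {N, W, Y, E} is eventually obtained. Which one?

N

Gate 8: A and S on → X on.
S and H are on, so D activates (Gate 4).
H, X, and D are on, so P activates (Gate 2).
D and P are on, so T activates (Gate 1).
Gate 12: T and A on → B on.
Gate 7: B on → N on.
Y would need W (Gate 10), but W never turns on. W would need K (Gate 6), but K never turns on. E would need K (Gate 13), but K never turns on.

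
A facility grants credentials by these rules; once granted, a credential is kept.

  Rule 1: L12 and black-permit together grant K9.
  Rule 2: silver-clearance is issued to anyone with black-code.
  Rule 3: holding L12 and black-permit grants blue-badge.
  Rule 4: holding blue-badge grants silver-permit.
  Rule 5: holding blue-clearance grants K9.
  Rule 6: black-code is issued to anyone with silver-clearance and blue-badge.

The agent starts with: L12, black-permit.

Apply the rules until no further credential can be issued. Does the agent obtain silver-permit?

Holding L12 and black-permit grants blue-badge (Rule 3).
Holding blue-badge grants silver-permit (Rule 4).

Yes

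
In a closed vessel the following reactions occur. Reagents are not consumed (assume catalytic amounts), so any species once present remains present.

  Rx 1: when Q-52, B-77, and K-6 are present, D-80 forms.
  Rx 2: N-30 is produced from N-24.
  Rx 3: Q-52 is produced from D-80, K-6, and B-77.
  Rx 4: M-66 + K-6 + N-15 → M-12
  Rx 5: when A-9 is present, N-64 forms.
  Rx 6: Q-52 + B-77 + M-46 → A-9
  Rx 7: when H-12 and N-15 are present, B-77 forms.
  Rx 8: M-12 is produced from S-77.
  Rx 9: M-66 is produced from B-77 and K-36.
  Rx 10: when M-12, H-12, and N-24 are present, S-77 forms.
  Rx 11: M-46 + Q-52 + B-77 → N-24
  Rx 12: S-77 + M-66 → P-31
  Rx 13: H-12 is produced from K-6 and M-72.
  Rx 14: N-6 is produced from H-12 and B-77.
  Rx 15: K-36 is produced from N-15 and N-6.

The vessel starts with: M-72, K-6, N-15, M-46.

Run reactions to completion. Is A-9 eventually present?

A-9 would need Q-52, B-77, and M-46 (Rx 6), but Q-52 never forms.

No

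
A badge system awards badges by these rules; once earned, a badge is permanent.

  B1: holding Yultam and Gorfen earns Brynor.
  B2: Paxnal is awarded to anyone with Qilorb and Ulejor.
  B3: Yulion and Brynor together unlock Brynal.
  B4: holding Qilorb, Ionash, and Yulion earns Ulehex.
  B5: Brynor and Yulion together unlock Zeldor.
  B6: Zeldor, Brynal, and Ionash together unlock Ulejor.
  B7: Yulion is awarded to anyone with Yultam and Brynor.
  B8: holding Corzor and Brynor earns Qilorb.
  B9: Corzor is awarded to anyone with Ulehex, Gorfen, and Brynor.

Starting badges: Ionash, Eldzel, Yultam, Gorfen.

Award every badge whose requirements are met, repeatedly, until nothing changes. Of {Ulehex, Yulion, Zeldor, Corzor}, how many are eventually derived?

2

With Yultam and Gorfen, Brynor is earned (B1).
With Yultam and Brynor, Yulion is earned (B7).
With Brynor and Yulion, Zeldor is earned (B5).
Ulehex would need Qilorb, Ionash, and Yulion (B4), but Qilorb is never earned.
Yulion: reached.
Zeldor: reached.
Corzor would need Ulehex, Gorfen, and Brynor (B9), but Ulehex is never earned.
Reached: Yulion and Zeldor — 2 of the 4.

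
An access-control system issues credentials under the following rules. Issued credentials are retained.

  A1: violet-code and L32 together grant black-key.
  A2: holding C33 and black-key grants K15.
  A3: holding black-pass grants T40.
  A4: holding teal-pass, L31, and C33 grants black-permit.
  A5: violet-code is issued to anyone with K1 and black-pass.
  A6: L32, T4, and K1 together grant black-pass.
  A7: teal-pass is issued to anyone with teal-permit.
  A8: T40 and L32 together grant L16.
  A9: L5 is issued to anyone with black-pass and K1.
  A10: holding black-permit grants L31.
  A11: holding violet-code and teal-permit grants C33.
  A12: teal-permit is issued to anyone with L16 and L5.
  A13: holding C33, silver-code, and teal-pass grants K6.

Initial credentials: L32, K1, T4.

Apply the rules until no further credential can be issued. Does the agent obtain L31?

No

L31 would need black-permit (A10), but black-permit is never granted.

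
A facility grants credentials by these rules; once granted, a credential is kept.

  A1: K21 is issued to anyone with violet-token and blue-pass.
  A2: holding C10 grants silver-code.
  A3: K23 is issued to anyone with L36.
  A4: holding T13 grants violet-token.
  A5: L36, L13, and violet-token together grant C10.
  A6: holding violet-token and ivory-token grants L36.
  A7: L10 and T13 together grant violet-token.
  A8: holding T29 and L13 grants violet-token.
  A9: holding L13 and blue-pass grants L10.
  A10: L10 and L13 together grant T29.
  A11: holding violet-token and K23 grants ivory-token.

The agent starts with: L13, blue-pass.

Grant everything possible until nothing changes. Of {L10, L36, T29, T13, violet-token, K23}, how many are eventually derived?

Holding L13 and blue-pass grants L10 (A9).
Holding L10 and L13 grants T29 (A10).
Holding T29 and L13 grants violet-token (A8).
L10: reached.
L36 would need violet-token and ivory-token (A6), but ivory-token is never granted.
T29: reached.
No rule produces T13, and it is not given.
violet-token: reached.
K23 would need L36 (A3), but L36 is never granted.
Reached: L10, T29, and violet-token — 3 of the 6.

3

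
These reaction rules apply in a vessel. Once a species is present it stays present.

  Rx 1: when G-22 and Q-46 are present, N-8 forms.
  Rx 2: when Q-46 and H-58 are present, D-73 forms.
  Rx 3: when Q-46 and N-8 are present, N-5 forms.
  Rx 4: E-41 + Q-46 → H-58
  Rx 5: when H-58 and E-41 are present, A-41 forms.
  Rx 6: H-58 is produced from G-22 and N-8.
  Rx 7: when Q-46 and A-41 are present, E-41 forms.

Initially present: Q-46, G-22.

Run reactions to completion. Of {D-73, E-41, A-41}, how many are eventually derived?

G-22 and Q-46 present → N-8 forms (Rx 1).
G-22 and N-8 present → H-58 forms (Rx 6).
Q-46 and H-58 present → D-73 forms (Rx 2).
D-73: reached.
E-41 would need Q-46 and A-41 (Rx 7), but A-41 never forms.
A-41 would need H-58 and E-41 (Rx 5), but E-41 never forms.
Reached: D-73 — 1 of the 3.

1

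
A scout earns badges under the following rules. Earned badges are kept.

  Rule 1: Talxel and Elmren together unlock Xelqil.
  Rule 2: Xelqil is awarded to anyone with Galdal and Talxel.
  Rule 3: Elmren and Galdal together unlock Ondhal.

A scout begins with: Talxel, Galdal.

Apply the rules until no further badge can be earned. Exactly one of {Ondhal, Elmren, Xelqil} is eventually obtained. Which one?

With Galdal and Talxel, Xelqil is earned (Rule 2).
Ondhal would need Elmren and Galdal (Rule 3), but Elmren is never earned. No rule produces Elmren, and it is not given.

Xelqil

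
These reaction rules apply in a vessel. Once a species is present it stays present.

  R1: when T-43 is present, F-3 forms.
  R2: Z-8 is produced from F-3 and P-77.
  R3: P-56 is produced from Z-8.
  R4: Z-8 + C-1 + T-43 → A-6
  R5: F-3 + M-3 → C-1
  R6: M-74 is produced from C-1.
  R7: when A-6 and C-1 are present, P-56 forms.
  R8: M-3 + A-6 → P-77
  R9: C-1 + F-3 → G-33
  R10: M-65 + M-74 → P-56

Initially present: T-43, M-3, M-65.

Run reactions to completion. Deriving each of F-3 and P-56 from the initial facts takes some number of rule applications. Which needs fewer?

F-3: T-43 present → F-3 forms (R1). [1 rule application]
P-56: T-43 present → F-3 forms (R1). F-3 and M-3 present → C-1 forms (R5). C-1 present → M-74 forms (R6). M-65 and M-74 present → P-56 forms (R10). [4 rule applications]
F-3 needs fewer.

F-3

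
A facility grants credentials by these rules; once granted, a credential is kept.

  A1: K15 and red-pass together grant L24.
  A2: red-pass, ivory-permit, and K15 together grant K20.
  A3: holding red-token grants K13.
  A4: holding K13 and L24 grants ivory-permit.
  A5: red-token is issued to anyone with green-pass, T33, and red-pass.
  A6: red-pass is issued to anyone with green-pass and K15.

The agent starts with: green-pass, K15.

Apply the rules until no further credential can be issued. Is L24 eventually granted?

Holding green-pass and K15 grants red-pass (A6).
Holding K15 and red-pass grants L24 (A1).

Yes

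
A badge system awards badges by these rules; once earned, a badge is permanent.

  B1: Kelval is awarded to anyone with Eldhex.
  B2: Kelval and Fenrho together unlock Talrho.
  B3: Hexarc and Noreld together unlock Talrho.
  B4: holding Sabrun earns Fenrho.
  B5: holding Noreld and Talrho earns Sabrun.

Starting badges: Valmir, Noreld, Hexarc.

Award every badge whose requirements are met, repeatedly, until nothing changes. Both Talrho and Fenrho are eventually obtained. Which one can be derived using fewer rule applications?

Talrho

Talrho: With Hexarc and Noreld, Talrho is earned (B3). [1 rule application]
Fenrho: With Hexarc and Noreld, Talrho is earned (B3). With Noreld and Talrho, Sabrun is earned (B5). With Sabrun, Fenrho is earned (B4). [3 rule applications]
Talrho needs fewer.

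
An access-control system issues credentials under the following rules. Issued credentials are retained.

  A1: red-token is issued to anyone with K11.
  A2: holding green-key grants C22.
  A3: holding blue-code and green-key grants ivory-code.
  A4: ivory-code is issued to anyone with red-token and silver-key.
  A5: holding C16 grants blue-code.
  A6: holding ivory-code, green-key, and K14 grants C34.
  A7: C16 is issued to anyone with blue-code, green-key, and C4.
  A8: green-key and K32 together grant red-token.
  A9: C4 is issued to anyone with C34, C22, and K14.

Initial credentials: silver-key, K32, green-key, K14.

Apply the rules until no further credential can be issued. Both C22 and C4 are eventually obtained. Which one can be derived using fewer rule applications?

C22

C22: Holding green-key grants C22 (A2). [1 rule application]
C4: Holding green-key grants C22 (A2). Holding green-key and K32 grants red-token (A8). Holding red-token and silver-key grants ivory-code (A4). Holding ivory-code, green-key, and K14 grants C34 (A6). Holding C34, C22, and K14 grants C4 (A9). [5 rule applications]
C22 needs fewer.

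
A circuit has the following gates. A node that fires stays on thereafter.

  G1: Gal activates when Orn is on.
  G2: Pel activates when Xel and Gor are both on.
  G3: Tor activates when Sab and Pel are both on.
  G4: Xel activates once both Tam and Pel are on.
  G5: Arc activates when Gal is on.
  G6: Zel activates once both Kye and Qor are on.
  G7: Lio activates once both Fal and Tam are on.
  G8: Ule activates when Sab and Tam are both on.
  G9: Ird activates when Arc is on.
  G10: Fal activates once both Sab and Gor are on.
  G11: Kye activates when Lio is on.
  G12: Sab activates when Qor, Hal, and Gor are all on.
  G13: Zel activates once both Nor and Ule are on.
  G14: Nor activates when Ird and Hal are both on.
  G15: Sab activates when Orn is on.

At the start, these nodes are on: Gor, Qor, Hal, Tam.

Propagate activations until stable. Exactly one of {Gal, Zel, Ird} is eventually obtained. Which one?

Zel

G12: Qor, Hal, and Gor on → Sab on.
Sab and Gor are on, so Fal activates (G10).
Fal and Tam are on, so Lio activates (G7).
Lio is on, so Kye activates (G11).
G6: Kye and Qor on → Zel on.
Gal would need Orn (G1), but Orn never turns on. Ird would need Arc (G9), but Arc never turns on.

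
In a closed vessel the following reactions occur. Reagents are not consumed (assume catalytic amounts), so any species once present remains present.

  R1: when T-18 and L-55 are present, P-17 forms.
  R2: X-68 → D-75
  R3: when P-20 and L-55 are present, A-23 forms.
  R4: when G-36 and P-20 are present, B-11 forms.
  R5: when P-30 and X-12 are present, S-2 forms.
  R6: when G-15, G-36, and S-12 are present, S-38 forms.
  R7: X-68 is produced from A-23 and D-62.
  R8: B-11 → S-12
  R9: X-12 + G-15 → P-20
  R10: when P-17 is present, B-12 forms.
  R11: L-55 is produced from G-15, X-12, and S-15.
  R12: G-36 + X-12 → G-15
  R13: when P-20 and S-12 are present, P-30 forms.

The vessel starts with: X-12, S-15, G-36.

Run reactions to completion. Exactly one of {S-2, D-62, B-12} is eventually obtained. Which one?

G-36 and X-12 present → G-15 forms (R12).
X-12 and G-15 present → P-20 forms (R9).
G-36 and P-20 present → B-11 forms (R4).
B-11 present → S-12 forms (R8).
P-20 and S-12 present → P-30 forms (R13).
P-30 and X-12 present → S-2 forms (R5).
No rule produces D-62, and it is not given. B-12 would need P-17 (R10), but P-17 never forms.

S-2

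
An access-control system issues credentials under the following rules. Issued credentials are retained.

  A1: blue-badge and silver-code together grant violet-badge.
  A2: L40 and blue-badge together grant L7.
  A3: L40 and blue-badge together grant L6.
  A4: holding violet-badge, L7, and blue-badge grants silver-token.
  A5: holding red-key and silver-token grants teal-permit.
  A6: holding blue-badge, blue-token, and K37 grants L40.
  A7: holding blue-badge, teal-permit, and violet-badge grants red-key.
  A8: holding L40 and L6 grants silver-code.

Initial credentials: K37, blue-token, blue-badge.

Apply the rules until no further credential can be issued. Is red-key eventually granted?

red-key would need blue-badge, teal-permit, and violet-badge (A7), but teal-permit is never granted.

No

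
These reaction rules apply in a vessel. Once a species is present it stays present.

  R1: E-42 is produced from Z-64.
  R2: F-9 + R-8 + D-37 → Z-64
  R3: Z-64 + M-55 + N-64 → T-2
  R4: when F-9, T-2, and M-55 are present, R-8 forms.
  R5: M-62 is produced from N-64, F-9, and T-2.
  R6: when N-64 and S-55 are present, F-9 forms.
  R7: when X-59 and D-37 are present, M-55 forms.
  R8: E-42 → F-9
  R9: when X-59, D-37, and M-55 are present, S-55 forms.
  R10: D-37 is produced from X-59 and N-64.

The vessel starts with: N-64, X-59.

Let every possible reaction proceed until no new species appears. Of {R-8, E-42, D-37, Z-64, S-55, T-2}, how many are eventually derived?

2

X-59 and N-64 present → D-37 forms (R10).
X-59 and D-37 present → M-55 forms (R7).
X-59, D-37, and M-55 present → S-55 forms (R9).
R-8 would need F-9, T-2, and M-55 (R4), but T-2 never forms.
E-42 would need Z-64 (R1), but Z-64 never forms.
D-37: reached.
Z-64 would need F-9, R-8, and D-37 (R2), but R-8 never forms.
S-55: reached.
T-2 would need Z-64, M-55, and N-64 (R3), but Z-64 never forms.
Reached: D-37 and S-55 — 2 of the 6.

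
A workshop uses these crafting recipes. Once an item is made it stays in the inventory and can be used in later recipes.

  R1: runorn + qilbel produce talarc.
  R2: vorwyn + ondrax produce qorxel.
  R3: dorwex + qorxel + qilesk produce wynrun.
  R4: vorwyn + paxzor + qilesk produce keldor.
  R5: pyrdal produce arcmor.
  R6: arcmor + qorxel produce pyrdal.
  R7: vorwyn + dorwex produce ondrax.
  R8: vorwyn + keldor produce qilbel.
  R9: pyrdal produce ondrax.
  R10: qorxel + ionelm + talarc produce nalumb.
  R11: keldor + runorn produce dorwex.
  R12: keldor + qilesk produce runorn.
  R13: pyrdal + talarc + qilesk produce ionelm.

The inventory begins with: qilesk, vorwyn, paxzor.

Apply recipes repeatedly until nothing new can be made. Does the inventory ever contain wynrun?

Using R4, vorwyn, paxzor, and qilesk make keldor.
keldor + qilesk → runorn (R12).
keldor + runorn → dorwex (R11).
vorwyn + dorwex → ondrax (R7).
vorwyn + ondrax → qorxel (R2).
dorwex + qorxel + qilesk → wynrun (R3).

Yes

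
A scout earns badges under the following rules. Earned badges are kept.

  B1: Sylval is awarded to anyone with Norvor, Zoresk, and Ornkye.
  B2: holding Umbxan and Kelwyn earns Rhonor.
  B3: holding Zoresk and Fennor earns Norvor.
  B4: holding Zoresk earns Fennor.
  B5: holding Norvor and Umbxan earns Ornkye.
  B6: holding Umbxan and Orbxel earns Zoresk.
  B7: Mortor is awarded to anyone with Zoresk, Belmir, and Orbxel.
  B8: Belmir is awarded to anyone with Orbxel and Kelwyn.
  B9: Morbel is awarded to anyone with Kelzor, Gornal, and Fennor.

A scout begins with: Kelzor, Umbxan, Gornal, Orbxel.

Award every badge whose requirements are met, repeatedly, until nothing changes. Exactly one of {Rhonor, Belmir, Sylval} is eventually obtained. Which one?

With Umbxan and Orbxel, Zoresk is earned (B6).
With Zoresk, Fennor is earned (B4).
With Zoresk and Fennor, Norvor is earned (B3).
With Norvor and Umbxan, Ornkye is earned (B5).
With Norvor, Zoresk, and Ornkye, Sylval is earned (B1).
Rhonor would need Umbxan and Kelwyn (B2), but Kelwyn is never earned. Belmir would need Orbxel and Kelwyn (B8), but Kelwyn is never earned.

Sylval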